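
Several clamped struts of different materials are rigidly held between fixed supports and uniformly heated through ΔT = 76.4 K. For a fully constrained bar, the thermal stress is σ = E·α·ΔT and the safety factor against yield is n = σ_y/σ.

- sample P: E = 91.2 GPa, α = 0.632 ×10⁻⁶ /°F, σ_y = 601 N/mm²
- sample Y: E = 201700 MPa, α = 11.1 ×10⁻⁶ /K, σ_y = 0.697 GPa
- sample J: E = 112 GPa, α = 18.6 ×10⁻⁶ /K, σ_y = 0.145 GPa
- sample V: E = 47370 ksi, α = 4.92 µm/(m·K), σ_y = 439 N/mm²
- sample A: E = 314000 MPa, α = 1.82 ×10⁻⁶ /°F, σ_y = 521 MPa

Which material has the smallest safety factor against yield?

Converting E to GPa, α to ×10⁻⁶/K, σ_y to MPa, then σ and n for each:
  sample P: E = 91.20, α = 1.14, σ_y = 601.0 → σ = 7.93 MPa, n = 75.8
  sample Y: E = 201.7, α = 11.1, σ_y = 697.0 → σ = 171 MPa, n = 4.07
  sample J: E = 112.0, α = 18.6, σ_y = 145.0 → σ = 159 MPa, n = 0.911
  sample V: E = 326.6, α = 4.92, σ_y = 439.0 → σ = 123 MPa, n = 3.58
  sample A: E = 314.0, α = 3.28, σ_y = 521.0 → σ = 78.6 MPa, n = 6.63
Sample J has the lowest safety factor, n = 0.911.

sample J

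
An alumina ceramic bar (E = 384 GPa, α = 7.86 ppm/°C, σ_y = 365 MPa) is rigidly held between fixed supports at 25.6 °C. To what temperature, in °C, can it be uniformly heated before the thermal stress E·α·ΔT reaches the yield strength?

147 °C

E·α·ΔT = 365.0 MPa ⇒ ΔT = 365.0 / (384.0×10³ × 7.86×10⁻⁶) = 120.9 K.
T = 25.6 + 120.9 = 146.5 °C.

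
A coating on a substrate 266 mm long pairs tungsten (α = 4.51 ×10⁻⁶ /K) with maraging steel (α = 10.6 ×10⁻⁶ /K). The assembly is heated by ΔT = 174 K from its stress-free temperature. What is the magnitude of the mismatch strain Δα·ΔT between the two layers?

Δα = |4.51 − 10.6|×10⁻⁶/K = 6.09×10⁻⁶/K.
Mismatch strain = Δα·ΔT = 6.09×10⁻⁶ × 174.0 = 1.06×10⁻³.

1.06×10⁻³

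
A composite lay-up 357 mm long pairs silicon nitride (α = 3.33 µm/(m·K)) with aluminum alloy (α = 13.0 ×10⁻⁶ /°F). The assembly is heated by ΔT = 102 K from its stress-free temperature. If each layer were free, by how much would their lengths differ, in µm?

aluminum alloy: α = 13.0×10⁻⁶/°F × 9/5 = 23.4×10⁻⁶/K.
Δα = |3.33 − 23.4|×10⁻⁶/K = 20.1×10⁻⁶/K.
ΔL_mismatch = Δα·L·ΔT = 20.1×10⁻⁶ × 357.0 mm × 102.0 K = 731 µm.

731 µm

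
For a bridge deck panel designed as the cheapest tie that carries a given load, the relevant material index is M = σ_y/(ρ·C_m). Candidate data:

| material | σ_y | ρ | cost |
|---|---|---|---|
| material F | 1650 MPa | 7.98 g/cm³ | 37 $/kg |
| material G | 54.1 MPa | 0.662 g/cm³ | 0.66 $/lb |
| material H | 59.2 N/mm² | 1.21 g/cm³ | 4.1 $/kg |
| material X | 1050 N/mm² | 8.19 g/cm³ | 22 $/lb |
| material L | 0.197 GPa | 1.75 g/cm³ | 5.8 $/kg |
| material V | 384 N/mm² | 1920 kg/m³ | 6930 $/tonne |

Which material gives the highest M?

Putting every candidate on a common basis:
  material F: σ_y = 1650 MPa, ρ = 7980 kg/m³, cost = 37.00 $/kg
  material G: σ_y = 54.10 MPa, ρ = 662.0 kg/m³, cost = 1.455 $/kg
  material H: σ_y = 59.20 MPa, ρ = 1210 kg/m³, cost = 4.100 $/kg
  material X: σ_y = 1050 MPa, ρ = 8190 kg/m³, cost = 48.50 $/kg
  material L: σ_y = 197.0 MPa, ρ = 1750 kg/m³, cost = 5.800 $/kg
  material V: σ_y = 384.0 MPa, ρ = 1920 kg/m³, cost = 6.930 $/kg
  material G: M = 56.2 kN·m per $
  material V: M = 28.9 kN·m per $
  material L: M = 19.4 kN·m per $
  material H: M = 11.9 kN·m per $
  material F: M = 5.59 kN·m per $
  material X: M = 2.64 kN·m per $
Highest index: material G.

material G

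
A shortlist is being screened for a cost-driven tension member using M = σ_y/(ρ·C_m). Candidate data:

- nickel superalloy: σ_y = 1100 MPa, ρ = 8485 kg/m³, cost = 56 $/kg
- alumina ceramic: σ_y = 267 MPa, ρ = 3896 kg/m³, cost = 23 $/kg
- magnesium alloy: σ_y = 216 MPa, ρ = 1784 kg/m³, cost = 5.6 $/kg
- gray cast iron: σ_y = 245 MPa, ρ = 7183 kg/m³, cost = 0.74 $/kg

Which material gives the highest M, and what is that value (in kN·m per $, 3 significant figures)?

gray cast iron, M = 46.1 kN·m per $

Evaluate M for each candidate:
  gray cast iron: M = 46.1 kN·m per $
  magnesium alloy: M = 21.6 kN·m per $
  alumina ceramic: M = 2.98 kN·m per $
  nickel superalloy: M = 2.32 kN·m per $
Highest index: gray cast iron.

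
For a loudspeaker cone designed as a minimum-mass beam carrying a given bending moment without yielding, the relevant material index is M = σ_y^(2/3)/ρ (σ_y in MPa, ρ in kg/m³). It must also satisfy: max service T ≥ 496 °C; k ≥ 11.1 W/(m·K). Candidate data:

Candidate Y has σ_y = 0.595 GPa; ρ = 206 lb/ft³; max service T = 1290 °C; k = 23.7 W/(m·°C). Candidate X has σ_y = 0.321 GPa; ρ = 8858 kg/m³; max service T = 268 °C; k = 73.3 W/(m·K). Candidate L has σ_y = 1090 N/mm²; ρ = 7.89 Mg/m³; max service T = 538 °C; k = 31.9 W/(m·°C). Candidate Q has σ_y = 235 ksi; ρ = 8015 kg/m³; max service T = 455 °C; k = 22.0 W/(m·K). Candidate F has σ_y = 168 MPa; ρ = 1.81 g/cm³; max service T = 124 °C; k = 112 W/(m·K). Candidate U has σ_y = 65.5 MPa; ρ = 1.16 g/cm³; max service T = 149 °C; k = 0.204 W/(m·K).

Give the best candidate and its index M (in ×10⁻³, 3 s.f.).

Screen on constraints: max service T ≥ 496 °C; k ≥ 11.1 W/(m·K). Survivors: candidate Y, candidate L.
Convert each candidate to consistent units, then evaluate M:
  candidate Y: σ_y = 595.0 MPa, ρ = 3300 kg/m³
  candidate L: σ_y = 1090 MPa, ρ = 7890 kg/m³
  candidate Y: M = 21.4×10⁻³
  candidate L: M = 13.4×10⁻³
Candidate Y ranks first.

candidate Y, M = 21.4×10⁻³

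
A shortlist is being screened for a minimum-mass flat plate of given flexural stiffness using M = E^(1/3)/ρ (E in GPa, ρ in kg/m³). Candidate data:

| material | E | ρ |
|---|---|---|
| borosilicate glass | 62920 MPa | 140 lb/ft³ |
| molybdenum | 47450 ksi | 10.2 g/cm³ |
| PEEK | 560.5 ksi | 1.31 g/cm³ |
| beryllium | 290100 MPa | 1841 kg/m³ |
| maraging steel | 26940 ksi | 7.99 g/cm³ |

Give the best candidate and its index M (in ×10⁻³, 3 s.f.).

Convert each candidate to consistent units, then evaluate M:
  borosilicate glass: E = 62.92 GPa, ρ = 2243 kg/m³
  molybdenum: E = 327.2 GPa, ρ = 10200 kg/m³
  PEEK: E = 3.865 GPa, ρ = 1310 kg/m³
  beryllium: E = 290.1 GPa, ρ = 1841 kg/m³
  maraging steel: E = 185.7 GPa, ρ = 7990 kg/m³
  beryllium: M = 3.60×10⁻³
  borosilicate glass: M = 1.77×10⁻³
  PEEK: M = 1.20×10⁻³
  maraging steel: M = 0.714×10⁻³
  molybdenum: M = 0.676×10⁻³
The maximum is for beryllium.

beryllium, M = 3.60×10⁻³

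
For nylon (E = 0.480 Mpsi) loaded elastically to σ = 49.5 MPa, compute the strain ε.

E = 0.480 Mpsi = 3.309 GPa = 3309 MPa.
ε = σ/E = 49.5 / 3309 = 0.0150.

0.0150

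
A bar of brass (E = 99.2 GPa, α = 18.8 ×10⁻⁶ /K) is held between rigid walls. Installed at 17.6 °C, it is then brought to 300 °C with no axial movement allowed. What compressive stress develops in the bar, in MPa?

ΔT = 282.4 K. Constrained thermal stress σ = E·α·ΔT = 99.20×10³ MPa × 18.8×10⁻⁶ × 282.4 = 527 MPa (compressive).

527 MPa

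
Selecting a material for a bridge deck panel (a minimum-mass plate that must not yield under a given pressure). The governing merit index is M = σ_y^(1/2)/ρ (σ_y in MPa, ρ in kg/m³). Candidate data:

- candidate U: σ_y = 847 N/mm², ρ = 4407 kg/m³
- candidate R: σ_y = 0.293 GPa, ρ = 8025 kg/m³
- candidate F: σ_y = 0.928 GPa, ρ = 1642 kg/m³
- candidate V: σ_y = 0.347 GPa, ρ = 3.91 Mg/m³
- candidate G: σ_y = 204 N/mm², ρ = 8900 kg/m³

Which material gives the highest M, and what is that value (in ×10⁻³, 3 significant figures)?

After converting to SI:
  candidate U: σ_y = 847.0 MPa, ρ = 4407 kg/m³
  candidate R: σ_y = 293.0 MPa, ρ = 8025 kg/m³
  candidate F: σ_y = 928.0 MPa, ρ = 1642 kg/m³
  candidate V: σ_y = 347.0 MPa, ρ = 3910 kg/m³
  candidate G: σ_y = 204.0 MPa, ρ = 8900 kg/m³
  candidate F: M = 18.6×10⁻³
  candidate U: M = 6.60×10⁻³
  candidate V: M = 4.76×10⁻³
  candidate R: M = 2.13×10⁻³
  candidate G: M = 1.60×10⁻³
Highest index: candidate F.

candidate F, M = 18.6×10⁻³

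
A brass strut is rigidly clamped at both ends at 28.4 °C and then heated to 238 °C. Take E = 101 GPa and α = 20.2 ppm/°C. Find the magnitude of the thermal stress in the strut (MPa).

428 MPa

ΔT = 209.6 K. Constrained thermal stress σ = E·α·ΔT = 101.0×10³ MPa × 20.2×10⁻⁶ × 209.6 = 428 MPa (compressive).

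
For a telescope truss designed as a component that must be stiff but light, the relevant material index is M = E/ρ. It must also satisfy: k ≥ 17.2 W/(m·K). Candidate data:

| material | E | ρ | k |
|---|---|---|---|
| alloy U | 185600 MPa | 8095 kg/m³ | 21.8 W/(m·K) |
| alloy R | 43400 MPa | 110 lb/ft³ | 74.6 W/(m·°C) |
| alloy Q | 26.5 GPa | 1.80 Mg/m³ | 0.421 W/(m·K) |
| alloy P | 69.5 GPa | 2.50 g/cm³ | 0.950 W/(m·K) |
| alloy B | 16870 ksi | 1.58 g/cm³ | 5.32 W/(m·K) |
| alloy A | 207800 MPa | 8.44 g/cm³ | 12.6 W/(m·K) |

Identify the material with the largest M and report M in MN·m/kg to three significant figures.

Screen on constraints: k ≥ 17.2 W/(m·K). Survivors: alloy U, alloy R.
In SI units:
  alloy U: E = 185.6 GPa, ρ = 8095 kg/m³
  alloy R: E = 43.40 GPa, ρ = 1762 kg/m³
  alloy R: M = 24.6 MN·m/kg
  alloy U: M = 22.9 MN·m/kg
Alloy R has the largest M.

alloy R, M = 24.6 MN·m/kg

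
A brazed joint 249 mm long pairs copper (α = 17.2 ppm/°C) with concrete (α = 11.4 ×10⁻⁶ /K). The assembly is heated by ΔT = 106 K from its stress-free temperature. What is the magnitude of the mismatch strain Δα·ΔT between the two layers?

6.15×10⁻⁴

Δα = |17.2 − 11.4|×10⁻⁶/K = 5.80×10⁻⁶/K.
Mismatch strain = Δα·ΔT = 5.80×10⁻⁶ × 106.0 = 6.15×10⁻⁴.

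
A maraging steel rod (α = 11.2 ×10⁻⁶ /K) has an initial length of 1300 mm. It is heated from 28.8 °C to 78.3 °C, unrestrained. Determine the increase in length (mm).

ΔT = 78.3 − 28.8 = 49.50 K.
ΔL = α·L₀·ΔT = 11.2×10⁻⁶ × 1300 mm × 49.50 K = 0.721 mm.

0.721 mm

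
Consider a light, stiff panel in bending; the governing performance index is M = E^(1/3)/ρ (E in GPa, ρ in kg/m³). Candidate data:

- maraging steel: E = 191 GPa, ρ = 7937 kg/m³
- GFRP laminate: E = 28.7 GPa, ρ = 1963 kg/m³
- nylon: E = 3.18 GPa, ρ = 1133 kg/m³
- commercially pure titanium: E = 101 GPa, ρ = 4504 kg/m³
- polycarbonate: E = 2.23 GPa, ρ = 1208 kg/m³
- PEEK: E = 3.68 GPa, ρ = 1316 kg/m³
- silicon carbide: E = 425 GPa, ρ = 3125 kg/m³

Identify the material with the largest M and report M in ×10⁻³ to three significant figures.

Computing M directly (units already consistent):
  silicon carbide: M = 2.41×10⁻³
  GFRP laminate: M = 1.56×10⁻³
  nylon: M = 1.30×10⁻³
  PEEK: M = 1.17×10⁻³
  polycarbonate: M = 1.08×10⁻³
  commercially pure titanium: M = 1.03×10⁻³
  maraging steel: M = 0.726×10⁻³
The maximum is for silicon carbide.

silicon carbide, M = 2.41×10⁻³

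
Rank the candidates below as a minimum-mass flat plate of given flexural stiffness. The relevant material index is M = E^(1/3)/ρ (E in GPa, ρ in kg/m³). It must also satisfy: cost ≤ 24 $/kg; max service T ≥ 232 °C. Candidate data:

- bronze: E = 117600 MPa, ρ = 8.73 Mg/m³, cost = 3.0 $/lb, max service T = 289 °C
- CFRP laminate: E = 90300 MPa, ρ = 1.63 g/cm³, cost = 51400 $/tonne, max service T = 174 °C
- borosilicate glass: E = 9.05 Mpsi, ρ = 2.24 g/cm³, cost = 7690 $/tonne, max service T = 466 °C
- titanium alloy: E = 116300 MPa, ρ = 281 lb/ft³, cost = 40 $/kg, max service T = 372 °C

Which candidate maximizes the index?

borosilicate glass

Screen on constraints: cost ≤ 24 $/kg; max service T ≥ 232 °C. Survivors: bronze, borosilicate glass.
Putting every candidate on a common basis:
  bronze: E = 117.6 GPa, ρ = 8730 kg/m³
  borosilicate glass: E = 62.40 GPa, ρ = 2240 kg/m³
  borosilicate glass: M = 1.77×10⁻³
  bronze: M = 0.561×10⁻³
Highest index: borosilicate glass.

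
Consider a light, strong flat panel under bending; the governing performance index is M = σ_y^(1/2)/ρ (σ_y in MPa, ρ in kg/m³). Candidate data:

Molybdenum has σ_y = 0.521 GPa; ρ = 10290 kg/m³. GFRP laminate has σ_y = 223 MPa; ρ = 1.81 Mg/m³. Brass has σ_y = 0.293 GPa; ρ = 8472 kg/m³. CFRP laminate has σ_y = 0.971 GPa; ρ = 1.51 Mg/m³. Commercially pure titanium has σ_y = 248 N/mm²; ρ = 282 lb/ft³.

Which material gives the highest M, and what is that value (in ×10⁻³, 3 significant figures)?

After converting to SI:
  molybdenum: σ_y = 521.0 MPa, ρ = 10290 kg/m³
  GFRP laminate: σ_y = 223.0 MPa, ρ = 1810 kg/m³
  brass: σ_y = 293.0 MPa, ρ = 8472 kg/m³
  CFRP laminate: σ_y = 971.0 MPa, ρ = 1510 kg/m³
  commercially pure titanium: σ_y = 248.0 MPa, ρ = 4517 kg/m³
  CFRP laminate: M = 20.6×10⁻³
  GFRP laminate: M = 8.25×10⁻³
  commercially pure titanium: M = 3.49×10⁻³
  molybdenum: M = 2.22×10⁻³
  brass: M = 2.02×10⁻³
CFRP laminate has the largest M.

CFRP laminate, M = 20.6×10⁻³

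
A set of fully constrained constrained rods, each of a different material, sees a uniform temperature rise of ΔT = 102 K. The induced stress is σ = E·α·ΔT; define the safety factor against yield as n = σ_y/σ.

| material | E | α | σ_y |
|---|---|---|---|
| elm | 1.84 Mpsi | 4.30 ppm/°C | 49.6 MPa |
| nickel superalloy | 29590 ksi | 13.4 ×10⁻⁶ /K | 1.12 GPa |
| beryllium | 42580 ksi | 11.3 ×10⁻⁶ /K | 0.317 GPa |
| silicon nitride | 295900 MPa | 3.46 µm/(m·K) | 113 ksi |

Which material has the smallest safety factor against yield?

beryllium

In consistent units (E in GPa, α in ×10⁻⁶/K, σ_y in MPa):
  elm: E = 12.69, α = 4.30, σ_y = 49.60 → σ = 5.56 MPa, n = 8.91
  nickel superalloy: E = 204.0, α = 13.4, σ_y = 1120 → σ = 279 MPa, n = 4.02
  beryllium: E = 293.6, α = 11.3, σ_y = 317.0 → σ = 338 MPa, n = 0.937
  silicon nitride: E = 295.9, α = 3.46, σ_y = 779.1 → σ = 104 MPa, n = 7.46
The minimum is beryllium at n = 0.937.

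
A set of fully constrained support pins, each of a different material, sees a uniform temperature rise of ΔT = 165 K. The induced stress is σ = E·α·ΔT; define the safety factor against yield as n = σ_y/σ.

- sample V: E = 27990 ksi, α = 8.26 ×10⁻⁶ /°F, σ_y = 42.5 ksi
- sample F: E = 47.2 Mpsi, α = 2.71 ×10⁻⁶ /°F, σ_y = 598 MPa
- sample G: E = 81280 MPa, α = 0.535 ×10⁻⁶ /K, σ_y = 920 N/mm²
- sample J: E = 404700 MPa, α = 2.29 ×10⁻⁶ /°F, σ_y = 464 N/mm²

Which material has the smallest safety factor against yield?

Converting E to GPa, α to ×10⁻⁶/K, σ_y to MPa, then σ and n for each:
  sample V: E = 193.0, α = 14.9, σ_y = 293.0 → σ = 473 MPa, n = 0.619
  sample F: E = 325.4, α = 4.88, σ_y = 598.0 → σ = 262 MPa, n = 2.28
  sample G: E = 81.28, α = 0.535, σ_y = 920.0 → σ = 7.17 MPa, n = 128
  sample J: E = 404.7, α = 4.12, σ_y = 464.0 → σ = 275 MPa, n = 1.69
Sample V has the lowest safety factor, n = 0.619.

sample V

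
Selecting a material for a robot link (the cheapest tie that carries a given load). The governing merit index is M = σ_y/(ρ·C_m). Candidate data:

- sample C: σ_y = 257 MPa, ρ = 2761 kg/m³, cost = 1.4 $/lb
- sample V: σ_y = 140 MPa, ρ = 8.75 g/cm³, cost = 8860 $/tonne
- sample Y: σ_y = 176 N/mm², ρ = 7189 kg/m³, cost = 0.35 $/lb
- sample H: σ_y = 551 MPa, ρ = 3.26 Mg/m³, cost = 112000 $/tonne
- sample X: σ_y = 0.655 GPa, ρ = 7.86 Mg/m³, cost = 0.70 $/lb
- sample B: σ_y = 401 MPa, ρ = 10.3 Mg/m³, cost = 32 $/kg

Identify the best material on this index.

Convert each candidate to consistent units, then evaluate M:
  sample C: σ_y = 257.0 MPa, ρ = 2761 kg/m³, cost = 3.086 $/kg
  sample V: σ_y = 140.0 MPa, ρ = 8750 kg/m³, cost = 8.860 $/kg
  sample Y: σ_y = 176.0 MPa, ρ = 7189 kg/m³, cost = 0.7716 $/kg
  sample H: σ_y = 551.0 MPa, ρ = 3260 kg/m³, cost = 112.0 $/kg
  sample X: σ_y = 655.0 MPa, ρ = 7860 kg/m³, cost = 1.543 $/kg
  sample B: σ_y = 401.0 MPa, ρ = 10300 kg/m³, cost = 32.00 $/kg
  sample X: M = 54.0 kN·m per $
  sample Y: M = 31.7 kN·m per $
  sample C: M = 30.2 kN·m per $
  sample V: M = 1.81 kN·m per $
  sample H: M = 1.51 kN·m per $
  sample B: M = 1.22 kN·m per $
Sample X has the largest M.

sample X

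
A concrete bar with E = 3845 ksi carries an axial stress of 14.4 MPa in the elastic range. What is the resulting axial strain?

5.43×10⁻⁴

E = 3845 ksi = 26.51 GPa = 26510 MPa.
ε = σ/E = 14.4 / 26510 = 5.43×10⁻⁴.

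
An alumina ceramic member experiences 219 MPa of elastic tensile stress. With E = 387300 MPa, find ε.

E = 387300 MPa = 387.3 GPa = 387300 MPa.
ε = σ/E = 219 / 387300 = 5.65×10⁻⁴.

5.65×10⁻⁴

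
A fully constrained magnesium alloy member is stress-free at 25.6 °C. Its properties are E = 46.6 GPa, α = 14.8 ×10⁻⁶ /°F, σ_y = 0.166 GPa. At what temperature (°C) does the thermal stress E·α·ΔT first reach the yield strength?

159 °C

α = 14.8×10⁻⁶/°F × 9/5 = 26.6×10⁻⁶/K.
σ_y = 0.166 GPa = 166.0 MPa.
E·α·ΔT = 166.0 MPa ⇒ ΔT = 166.0 / (46.60×10³ × 26.6×10⁻⁶) = 133.7 K.
T = 25.6 + 133.7 = 159.3 °C.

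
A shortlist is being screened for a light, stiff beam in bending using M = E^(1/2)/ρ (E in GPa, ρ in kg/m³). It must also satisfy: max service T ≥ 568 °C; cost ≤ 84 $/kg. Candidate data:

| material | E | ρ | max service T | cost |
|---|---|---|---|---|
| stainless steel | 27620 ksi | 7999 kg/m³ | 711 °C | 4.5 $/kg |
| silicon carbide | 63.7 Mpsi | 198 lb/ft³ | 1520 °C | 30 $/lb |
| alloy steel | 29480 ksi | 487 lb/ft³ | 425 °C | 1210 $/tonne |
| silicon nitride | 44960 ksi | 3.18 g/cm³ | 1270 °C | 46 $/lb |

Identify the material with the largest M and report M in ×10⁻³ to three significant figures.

silicon carbide, M = 6.61×10⁻³

Screen on constraints: max service T ≥ 568 °C; cost ≤ 84 $/kg. Survivors: stainless steel, silicon carbide.
Normalizing units and computing the index:
  stainless steel: E = 190.4 GPa, ρ = 7999 kg/m³
  silicon carbide: E = 439.2 GPa, ρ = 3172 kg/m³
  silicon carbide: M = 6.61×10⁻³
  stainless steel: M = 1.73×10⁻³
Silicon carbide ranks first.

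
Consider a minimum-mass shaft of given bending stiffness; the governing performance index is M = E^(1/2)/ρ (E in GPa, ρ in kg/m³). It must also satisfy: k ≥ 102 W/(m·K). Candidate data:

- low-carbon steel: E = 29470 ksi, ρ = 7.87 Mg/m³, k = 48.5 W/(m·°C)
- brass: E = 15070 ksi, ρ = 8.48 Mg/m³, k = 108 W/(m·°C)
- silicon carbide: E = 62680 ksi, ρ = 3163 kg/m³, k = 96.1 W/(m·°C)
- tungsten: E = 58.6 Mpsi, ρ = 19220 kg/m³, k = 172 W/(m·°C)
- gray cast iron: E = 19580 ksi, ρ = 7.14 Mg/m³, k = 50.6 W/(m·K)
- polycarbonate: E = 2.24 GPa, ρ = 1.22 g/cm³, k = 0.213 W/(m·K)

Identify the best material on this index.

Screen on constraints: k ≥ 102 W/(m·K). Survivors: brass, tungsten.
Putting every candidate on a common basis:
  brass: E = 103.9 GPa, ρ = 8480 kg/m³
  tungsten: E = 404.0 GPa, ρ = 19220 kg/m³
  brass: M = 1.20×10⁻³
  tungsten: M = 1.05×10⁻³
The maximum is for brass.

brass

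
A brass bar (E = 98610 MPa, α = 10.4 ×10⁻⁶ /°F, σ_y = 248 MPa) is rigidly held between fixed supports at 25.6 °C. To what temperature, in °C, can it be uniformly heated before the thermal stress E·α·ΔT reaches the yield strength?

E = 98610 MPa = 98.61 GPa.
α = 10.4×10⁻⁶/°F × 9/5 = 18.7×10⁻⁶/K.
E·α·ΔT = 248.0 MPa ⇒ ΔT = 248.0 / (98.61×10³ × 18.7×10⁻⁶) = 134.3 K.
T = 25.6 + 134.3 = 159.9 °C.

160 °C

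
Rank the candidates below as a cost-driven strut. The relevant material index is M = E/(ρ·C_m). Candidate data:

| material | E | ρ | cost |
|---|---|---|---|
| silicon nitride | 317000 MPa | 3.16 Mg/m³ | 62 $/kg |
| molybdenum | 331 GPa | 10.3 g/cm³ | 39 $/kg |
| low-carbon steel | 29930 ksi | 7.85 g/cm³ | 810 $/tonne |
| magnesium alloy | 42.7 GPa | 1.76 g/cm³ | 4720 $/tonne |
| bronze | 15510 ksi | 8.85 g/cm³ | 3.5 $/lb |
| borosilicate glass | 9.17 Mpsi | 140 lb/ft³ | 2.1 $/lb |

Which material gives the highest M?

low-carbon steel

In SI units:
  silicon nitride: E = 317.0 GPa, ρ = 3160 kg/m³, cost = 62.00 $/kg
  molybdenum: E = 331.0 GPa, ρ = 10300 kg/m³, cost = 39.00 $/kg
  low-carbon steel: E = 206.4 GPa, ρ = 7850 kg/m³, cost = 0.8100 $/kg
  magnesium alloy: E = 42.70 GPa, ρ = 1760 kg/m³, cost = 4.720 $/kg
  bronze: E = 106.9 GPa, ρ = 8850 kg/m³, cost = 7.716 $/kg
  borosilicate glass: E = 63.22 GPa, ρ = 2243 kg/m³, cost = 4.630 $/kg
  low-carbon steel: M = 32.5 MN·m per $
  borosilicate glass: M = 6.09 MN·m per $
  magnesium alloy: M = 5.14 MN·m per $
  silicon nitride: M = 1.62 MN·m per $
  bronze: M = 1.57 MN·m per $
  molybdenum: M = 0.824 MN·m per $
Low-carbon steel has the largest M.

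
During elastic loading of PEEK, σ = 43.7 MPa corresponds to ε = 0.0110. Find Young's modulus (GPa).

3.97 GPa

E = σ/ε = 43.7 MPa / 0.0110 = 3973 MPa = 3.97 GPa.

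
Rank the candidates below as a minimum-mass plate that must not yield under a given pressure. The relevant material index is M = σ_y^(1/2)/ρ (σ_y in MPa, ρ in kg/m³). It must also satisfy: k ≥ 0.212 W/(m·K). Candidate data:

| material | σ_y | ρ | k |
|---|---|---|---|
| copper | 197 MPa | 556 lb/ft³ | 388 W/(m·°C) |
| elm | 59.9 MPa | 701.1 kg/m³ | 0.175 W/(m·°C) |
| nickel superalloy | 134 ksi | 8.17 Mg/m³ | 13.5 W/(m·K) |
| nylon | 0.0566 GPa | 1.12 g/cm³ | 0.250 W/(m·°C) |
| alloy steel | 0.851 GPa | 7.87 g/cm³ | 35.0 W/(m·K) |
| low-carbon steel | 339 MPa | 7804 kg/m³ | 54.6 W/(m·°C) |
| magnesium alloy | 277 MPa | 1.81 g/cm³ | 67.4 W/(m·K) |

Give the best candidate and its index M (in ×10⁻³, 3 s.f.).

magnesium alloy, M = 9.20×10⁻³

Screen on constraints: k ≥ 0.212 W/(m·K). Survivors: copper, nickel superalloy, nylon, alloy steel, low-carbon steel, magnesium alloy.
Convert each candidate to consistent units, then evaluate M:
  copper: σ_y = 197.0 MPa, ρ = 8906 kg/m³
  nickel superalloy: σ_y = 923.9 MPa, ρ = 8170 kg/m³
  nylon: σ_y = 56.60 MPa, ρ = 1120 kg/m³
  alloy steel: σ_y = 851.0 MPa, ρ = 7870 kg/m³
  low-carbon steel: σ_y = 339.0 MPa, ρ = 7804 kg/m³
  magnesium alloy: σ_y = 277.0 MPa, ρ = 1810 kg/m³
  magnesium alloy: M = 9.20×10⁻³
  nylon: M = 6.72×10⁻³
  nickel superalloy: M = 3.72×10⁻³
  alloy steel: M = 3.71×10⁻³
  low-carbon steel: M = 2.36×10⁻³
  copper: M = 1.58×10⁻³
Magnesium alloy has the largest M.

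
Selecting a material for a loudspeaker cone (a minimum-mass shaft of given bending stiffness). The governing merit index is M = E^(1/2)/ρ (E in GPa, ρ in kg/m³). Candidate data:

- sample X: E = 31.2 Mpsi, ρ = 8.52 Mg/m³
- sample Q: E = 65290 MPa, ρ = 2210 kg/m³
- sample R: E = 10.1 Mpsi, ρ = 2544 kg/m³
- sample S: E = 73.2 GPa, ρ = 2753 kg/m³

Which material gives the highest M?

Putting every candidate on a common basis:
  sample X: E = 215.1 GPa, ρ = 8520 kg/m³
  sample Q: E = 65.29 GPa, ρ = 2210 kg/m³
  sample R: E = 69.64 GPa, ρ = 2544 kg/m³
  sample S: E = 73.20 GPa, ρ = 2753 kg/m³
  sample Q: M = 3.66×10⁻³
  sample R: M = 3.28×10⁻³
  sample S: M = 3.11×10⁻³
  sample X: M = 1.72×10⁻³
Highest index: sample Q.

sample Q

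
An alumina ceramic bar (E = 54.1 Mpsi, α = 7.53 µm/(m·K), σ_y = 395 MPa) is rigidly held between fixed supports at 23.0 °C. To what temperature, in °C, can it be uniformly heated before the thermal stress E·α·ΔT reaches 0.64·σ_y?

E = 54.1 Mpsi = 373.0 GPa.
E·α·ΔT = 252.8 MPa ⇒ ΔT = 252.8 / (373.0×10³ × 7.53×10⁻⁶) = 90.00 K.
T = 23.0 + 90.00 = 113.0 °C.

113 °C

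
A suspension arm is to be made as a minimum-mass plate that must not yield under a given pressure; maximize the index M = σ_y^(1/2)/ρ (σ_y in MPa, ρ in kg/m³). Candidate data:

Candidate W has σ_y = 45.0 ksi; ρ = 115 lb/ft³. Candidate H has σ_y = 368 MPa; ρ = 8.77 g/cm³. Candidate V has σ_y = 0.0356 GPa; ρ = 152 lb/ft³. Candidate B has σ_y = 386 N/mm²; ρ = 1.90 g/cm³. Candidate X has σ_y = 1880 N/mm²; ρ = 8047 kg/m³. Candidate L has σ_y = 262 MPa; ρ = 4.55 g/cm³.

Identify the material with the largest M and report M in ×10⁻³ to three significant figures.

Normalizing units and computing the index:
  candidate W: σ_y = 310.3 MPa, ρ = 1842 kg/m³
  candidate H: σ_y = 368.0 MPa, ρ = 8770 kg/m³
  candidate V: σ_y = 35.60 MPa, ρ = 2435 kg/m³
  candidate B: σ_y = 386.0 MPa, ρ = 1900 kg/m³
  candidate X: σ_y = 1880 MPa, ρ = 8047 kg/m³
  candidate L: σ_y = 262.0 MPa, ρ = 4550 kg/m³
  candidate B: M = 10.3×10⁻³
  candidate W: M = 9.56×10⁻³
  candidate X: M = 5.39×10⁻³
  candidate L: M = 3.56×10⁻³
  candidate V: M = 2.45×10⁻³
  candidate H: M = 2.19×10⁻³
The maximum is for candidate B.

candidate B, M = 10.3×10⁻³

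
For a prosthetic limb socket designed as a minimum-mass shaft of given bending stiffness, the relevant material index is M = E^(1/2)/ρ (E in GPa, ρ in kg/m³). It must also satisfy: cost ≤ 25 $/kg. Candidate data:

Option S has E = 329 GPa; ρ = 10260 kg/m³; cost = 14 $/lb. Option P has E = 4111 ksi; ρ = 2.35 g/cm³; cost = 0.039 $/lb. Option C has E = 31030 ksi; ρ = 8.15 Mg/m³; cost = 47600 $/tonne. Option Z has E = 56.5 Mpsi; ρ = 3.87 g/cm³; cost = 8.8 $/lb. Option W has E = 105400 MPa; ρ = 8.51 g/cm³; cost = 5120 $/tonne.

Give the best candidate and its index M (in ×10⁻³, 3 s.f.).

Screen on constraints: cost ≤ 25 $/kg. Survivors: option P, option Z, option W.
After converting to SI:
  option P: E = 28.34 GPa, ρ = 2350 kg/m³
  option Z: E = 389.6 GPa, ρ = 3870 kg/m³
  option W: E = 105.4 GPa, ρ = 8510 kg/m³
  option Z: M = 5.10×10⁻³
  option P: M = 2.27×10⁻³
  option W: M = 1.21×10⁻³
Option Z ranks first.

option Z, M = 5.10×10⁻³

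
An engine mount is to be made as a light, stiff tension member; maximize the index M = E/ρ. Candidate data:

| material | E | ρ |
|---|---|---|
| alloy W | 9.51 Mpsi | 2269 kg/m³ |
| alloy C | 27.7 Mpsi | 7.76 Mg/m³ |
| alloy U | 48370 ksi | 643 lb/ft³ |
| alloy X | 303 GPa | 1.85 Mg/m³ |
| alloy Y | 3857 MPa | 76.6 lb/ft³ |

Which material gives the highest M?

After converting to SI:
  alloy W: E = 65.57 GPa, ρ = 2269 kg/m³
  alloy C: E = 191.0 GPa, ρ = 7760 kg/m³
  alloy U: E = 333.5 GPa, ρ = 10300 kg/m³
  alloy X: E = 303.0 GPa, ρ = 1850 kg/m³
  alloy Y: E = 3.857 GPa, ρ = 1227 kg/m³
  alloy X: M = 164 MN·m/kg
  alloy U: M = 32.4 MN·m/kg
  alloy W: M = 28.9 MN·m/kg
  alloy C: M = 24.6 MN·m/kg
  alloy Y: M = 3.14 MN·m/kg
Alloy X ranks first.

alloy X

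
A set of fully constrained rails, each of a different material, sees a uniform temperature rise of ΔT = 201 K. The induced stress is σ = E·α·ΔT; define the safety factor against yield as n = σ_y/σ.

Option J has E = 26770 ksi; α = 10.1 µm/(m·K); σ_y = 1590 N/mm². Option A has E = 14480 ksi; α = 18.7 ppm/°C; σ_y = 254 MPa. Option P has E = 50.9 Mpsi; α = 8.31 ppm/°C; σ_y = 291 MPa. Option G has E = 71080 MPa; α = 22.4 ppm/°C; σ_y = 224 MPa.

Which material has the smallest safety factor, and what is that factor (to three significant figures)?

Per material, after unit conversion:
  option J: E = 184.6, α = 10.1, σ_y = 1590 → σ = 375 MPa, n = 4.24
  option A: E = 99.84, α = 18.7, σ_y = 254.0 → σ = 375 MPa, n = 0.677
  option P: E = 350.9, α = 8.31, σ_y = 291.0 → σ = 586 MPa, n = 0.496
  option G: E = 71.08, α = 22.4, σ_y = 224.0 → σ = 320 MPa, n = 0.700
Smallest n: option P with n = 0.496.

option P, n = 0.496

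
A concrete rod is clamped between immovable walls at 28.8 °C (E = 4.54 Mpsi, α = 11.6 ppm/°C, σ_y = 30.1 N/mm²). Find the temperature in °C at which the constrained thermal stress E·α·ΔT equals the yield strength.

E = 4.54 Mpsi = 31.30 GPa.
σ_y = 30.1 N/mm² = 30.10 MPa.
E·α·ΔT = 30.10 MPa ⇒ ΔT = 30.10 / (31.30×10³ × 11.6×10⁻⁶) = 82.90 K.
T = 28.8 + 82.90 = 111.7 °C.

112 °C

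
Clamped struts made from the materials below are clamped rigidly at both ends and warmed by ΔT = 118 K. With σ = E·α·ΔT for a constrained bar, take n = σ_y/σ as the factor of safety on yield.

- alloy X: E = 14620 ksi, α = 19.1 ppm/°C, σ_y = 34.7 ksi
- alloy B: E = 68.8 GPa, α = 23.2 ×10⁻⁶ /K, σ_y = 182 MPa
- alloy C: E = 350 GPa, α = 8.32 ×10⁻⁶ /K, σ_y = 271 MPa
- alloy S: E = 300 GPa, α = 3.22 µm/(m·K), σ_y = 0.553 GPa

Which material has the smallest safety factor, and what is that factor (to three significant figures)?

Converting E to GPa, α to ×10⁻⁶/K, σ_y to MPa, then σ and n for each:
  alloy X: E = 100.8, α = 19.1, σ_y = 239.2 → σ = 227 MPa, n = 1.05
  alloy B: E = 68.80, α = 23.2, σ_y = 182.0 → σ = 188 MPa, n = 0.966
  alloy C: E = 350.0, α = 8.32, σ_y = 271.0 → σ = 344 MPa, n = 0.789
  alloy S: E = 300.0, α = 3.22, σ_y = 553.0 → σ = 114 MPa, n = 4.85
Smallest n: alloy C with n = 0.789.

alloy C, n = 0.789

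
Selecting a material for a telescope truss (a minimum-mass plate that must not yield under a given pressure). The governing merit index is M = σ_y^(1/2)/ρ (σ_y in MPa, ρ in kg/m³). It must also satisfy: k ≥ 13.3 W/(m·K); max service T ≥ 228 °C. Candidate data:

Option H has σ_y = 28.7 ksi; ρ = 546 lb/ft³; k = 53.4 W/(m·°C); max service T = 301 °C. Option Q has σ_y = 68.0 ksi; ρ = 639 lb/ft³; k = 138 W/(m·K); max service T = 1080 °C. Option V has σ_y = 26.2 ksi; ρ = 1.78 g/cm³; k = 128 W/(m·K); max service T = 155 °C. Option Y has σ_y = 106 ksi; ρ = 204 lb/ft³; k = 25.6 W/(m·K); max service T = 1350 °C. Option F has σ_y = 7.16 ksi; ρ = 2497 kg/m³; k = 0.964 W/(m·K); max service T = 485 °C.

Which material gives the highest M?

Screen on constraints: k ≥ 13.3 W/(m·K); max service T ≥ 228 °C. Survivors: option H, option Q, option Y.
Convert each candidate to consistent units, then evaluate M:
  option H: σ_y = 197.9 MPa, ρ = 8746 kg/m³
  option Q: σ_y = 468.8 MPa, ρ = 10240 kg/m³
  option Y: σ_y = 730.8 MPa, ρ = 3268 kg/m³
  option Y: M = 8.27×10⁻³
  option Q: M = 2.12×10⁻³
  option H: M = 1.61×10⁻³
The maximum is for option Y.

option Y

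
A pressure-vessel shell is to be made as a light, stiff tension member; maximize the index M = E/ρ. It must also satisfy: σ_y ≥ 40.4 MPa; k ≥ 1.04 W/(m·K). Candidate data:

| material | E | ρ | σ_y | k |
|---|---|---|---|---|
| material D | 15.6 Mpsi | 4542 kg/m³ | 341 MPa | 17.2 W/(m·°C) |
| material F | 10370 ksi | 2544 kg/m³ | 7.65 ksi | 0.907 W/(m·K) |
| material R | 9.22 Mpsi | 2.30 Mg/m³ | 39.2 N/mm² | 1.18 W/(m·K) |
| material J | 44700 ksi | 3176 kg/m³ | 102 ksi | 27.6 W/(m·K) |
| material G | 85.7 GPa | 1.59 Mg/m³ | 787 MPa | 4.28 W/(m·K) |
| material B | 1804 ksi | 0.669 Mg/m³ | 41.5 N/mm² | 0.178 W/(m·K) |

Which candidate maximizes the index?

material J

Screen on constraints: σ_y ≥ 40.4 MPa; k ≥ 1.04 W/(m·K). Survivors: material D, material J, material G.
In SI units:
  material D: E = 107.6 GPa, ρ = 4542 kg/m³
  material J: E = 308.2 GPa, ρ = 3176 kg/m³
  material G: E = 85.70 GPa, ρ = 1590 kg/m³
  material J: M = 97.0 MN·m/kg
  material G: M = 53.9 MN·m/kg
  material D: M = 23.7 MN·m/kg
Highest index: material J.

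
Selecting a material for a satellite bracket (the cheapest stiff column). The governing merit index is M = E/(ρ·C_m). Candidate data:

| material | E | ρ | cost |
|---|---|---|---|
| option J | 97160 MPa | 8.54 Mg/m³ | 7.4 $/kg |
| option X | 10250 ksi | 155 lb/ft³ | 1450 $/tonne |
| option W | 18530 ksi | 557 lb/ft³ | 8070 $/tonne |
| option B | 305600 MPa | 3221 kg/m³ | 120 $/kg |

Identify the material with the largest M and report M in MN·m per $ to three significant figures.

After converting to SI:
  option J: E = 97.16 GPa, ρ = 8540 kg/m³, cost = 7.400 $/kg
  option X: E = 70.67 GPa, ρ = 2483 kg/m³, cost = 1.450 $/kg
  option W: E = 127.8 GPa, ρ = 8922 kg/m³, cost = 8.070 $/kg
  option B: E = 305.6 GPa, ρ = 3221 kg/m³, cost = 120.0 $/kg
  option X: M = 19.6 MN·m per $
  option W: M = 1.77 MN·m per $
  option J: M = 1.54 MN·m per $
  option B: M = 0.791 MN·m per $
Option X has the largest M.

option X, M = 19.6 MN·m per $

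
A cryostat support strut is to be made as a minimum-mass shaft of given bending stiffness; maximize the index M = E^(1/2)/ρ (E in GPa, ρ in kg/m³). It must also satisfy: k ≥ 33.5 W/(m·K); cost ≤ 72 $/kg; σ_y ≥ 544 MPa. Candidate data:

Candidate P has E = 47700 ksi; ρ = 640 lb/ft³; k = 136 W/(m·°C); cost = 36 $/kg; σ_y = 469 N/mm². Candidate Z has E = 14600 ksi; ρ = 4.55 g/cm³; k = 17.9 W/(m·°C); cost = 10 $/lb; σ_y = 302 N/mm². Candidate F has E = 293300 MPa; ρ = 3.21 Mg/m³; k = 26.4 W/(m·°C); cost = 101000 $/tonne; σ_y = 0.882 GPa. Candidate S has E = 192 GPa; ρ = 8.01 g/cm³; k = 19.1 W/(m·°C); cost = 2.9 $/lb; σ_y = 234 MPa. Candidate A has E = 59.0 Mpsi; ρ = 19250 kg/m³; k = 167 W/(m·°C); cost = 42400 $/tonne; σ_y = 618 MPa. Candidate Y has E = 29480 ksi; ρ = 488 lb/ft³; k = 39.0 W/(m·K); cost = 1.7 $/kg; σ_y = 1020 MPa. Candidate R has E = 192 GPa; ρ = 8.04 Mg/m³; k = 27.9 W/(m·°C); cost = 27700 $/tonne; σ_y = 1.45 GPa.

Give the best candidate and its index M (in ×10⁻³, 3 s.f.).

Screen on constraints: k ≥ 33.5 W/(m·K); cost ≤ 72 $/kg; σ_y ≥ 544 MPa. Survivors: candidate A, candidate Y.
Convert each candidate to consistent units, then evaluate M:
  candidate A: E = 406.8 GPa, ρ = 19250 kg/m³
  candidate Y: E = 203.3 GPa, ρ = 7817 kg/m³
  candidate Y: M = 1.82×10⁻³
  candidate A: M = 1.05×10⁻³
Candidate Y ranks first.

candidate Y, M = 1.82×10⁻³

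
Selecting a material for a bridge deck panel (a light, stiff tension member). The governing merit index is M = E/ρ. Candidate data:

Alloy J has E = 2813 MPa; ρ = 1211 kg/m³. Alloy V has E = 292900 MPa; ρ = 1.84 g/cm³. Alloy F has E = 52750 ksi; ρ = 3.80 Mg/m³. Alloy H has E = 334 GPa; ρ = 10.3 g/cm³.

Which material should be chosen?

Putting every candidate on a common basis:
  alloy J: E = 2.813 GPa, ρ = 1211 kg/m³
  alloy V: E = 292.9 GPa, ρ = 1840 kg/m³
  alloy F: E = 363.7 GPa, ρ = 3800 kg/m³
  alloy H: E = 334.0 GPa, ρ = 10300 kg/m³
  alloy V: M = 159 MN·m/kg
  alloy F: M = 95.7 MN·m/kg
  alloy H: M = 32.4 MN·m/kg
  alloy J: M = 2.32 MN·m/kg
Highest index: alloy V.

alloy V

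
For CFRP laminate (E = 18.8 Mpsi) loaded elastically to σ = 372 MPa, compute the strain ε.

E = 18.8 Mpsi = 129.6 GPa = 129600 MPa.
ε = σ/E = 372 / 129600 = 2.87×10⁻³.

2.87×10⁻³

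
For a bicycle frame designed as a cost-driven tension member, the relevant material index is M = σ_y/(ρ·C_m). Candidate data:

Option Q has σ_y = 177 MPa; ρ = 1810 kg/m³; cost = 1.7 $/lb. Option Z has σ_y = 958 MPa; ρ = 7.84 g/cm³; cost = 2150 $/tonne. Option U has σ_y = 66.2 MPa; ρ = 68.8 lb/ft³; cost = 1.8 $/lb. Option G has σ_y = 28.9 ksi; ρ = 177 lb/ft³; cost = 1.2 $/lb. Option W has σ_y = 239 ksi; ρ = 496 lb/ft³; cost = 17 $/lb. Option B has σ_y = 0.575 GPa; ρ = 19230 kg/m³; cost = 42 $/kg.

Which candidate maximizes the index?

option Z

After converting to SI:
  option Q: σ_y = 177.0 MPa, ρ = 1810 kg/m³, cost = 3.748 $/kg
  option Z: σ_y = 958.0 MPa, ρ = 7840 kg/m³, cost = 2.150 $/kg
  option U: σ_y = 66.20 MPa, ρ = 1102 kg/m³, cost = 3.968 $/kg
  option G: σ_y = 199.3 MPa, ρ = 2835 kg/m³, cost = 2.646 $/kg
  option W: σ_y = 1648 MPa, ρ = 7945 kg/m³, cost = 37.48 $/kg
  option B: σ_y = 575.0 MPa, ρ = 19230 kg/m³, cost = 42.00 $/kg
  option Z: M = 56.8 kN·m per $
  option G: M = 26.6 kN·m per $
  option Q: M = 26.1 kN·m per $
  option U: M = 15.1 kN·m per $
  option W: M = 5.53 kN·m per $
  option B: M = 0.712 kN·m per $
Highest index: option Z.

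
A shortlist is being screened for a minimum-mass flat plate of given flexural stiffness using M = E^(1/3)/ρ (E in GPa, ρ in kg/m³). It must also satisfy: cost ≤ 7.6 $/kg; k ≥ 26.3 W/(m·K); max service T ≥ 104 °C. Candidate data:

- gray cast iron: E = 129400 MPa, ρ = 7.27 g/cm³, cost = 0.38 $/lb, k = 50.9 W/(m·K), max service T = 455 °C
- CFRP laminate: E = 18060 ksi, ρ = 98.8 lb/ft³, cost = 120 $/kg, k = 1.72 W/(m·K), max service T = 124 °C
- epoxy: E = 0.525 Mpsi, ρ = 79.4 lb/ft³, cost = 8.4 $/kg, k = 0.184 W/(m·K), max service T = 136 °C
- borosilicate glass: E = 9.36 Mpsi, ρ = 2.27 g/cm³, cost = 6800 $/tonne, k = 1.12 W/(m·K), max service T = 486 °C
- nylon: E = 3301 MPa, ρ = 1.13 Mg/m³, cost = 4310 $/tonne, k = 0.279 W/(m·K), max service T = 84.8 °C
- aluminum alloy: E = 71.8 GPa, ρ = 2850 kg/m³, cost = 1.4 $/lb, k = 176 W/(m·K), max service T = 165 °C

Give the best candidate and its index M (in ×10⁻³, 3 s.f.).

aluminum alloy, M = 1.46×10⁻³

Screen on constraints: cost ≤ 7.6 $/kg; k ≥ 26.3 W/(m·K); max service T ≥ 104 °C. Survivors: gray cast iron, aluminum alloy.
Convert each candidate to consistent units, then evaluate M:
  gray cast iron: E = 129.4 GPa, ρ = 7270 kg/m³
  aluminum alloy: E = 71.80 GPa, ρ = 2850 kg/m³
  aluminum alloy: M = 1.46×10⁻³
  gray cast iron: M = 0.696×10⁻³
The maximum is for aluminum alloy.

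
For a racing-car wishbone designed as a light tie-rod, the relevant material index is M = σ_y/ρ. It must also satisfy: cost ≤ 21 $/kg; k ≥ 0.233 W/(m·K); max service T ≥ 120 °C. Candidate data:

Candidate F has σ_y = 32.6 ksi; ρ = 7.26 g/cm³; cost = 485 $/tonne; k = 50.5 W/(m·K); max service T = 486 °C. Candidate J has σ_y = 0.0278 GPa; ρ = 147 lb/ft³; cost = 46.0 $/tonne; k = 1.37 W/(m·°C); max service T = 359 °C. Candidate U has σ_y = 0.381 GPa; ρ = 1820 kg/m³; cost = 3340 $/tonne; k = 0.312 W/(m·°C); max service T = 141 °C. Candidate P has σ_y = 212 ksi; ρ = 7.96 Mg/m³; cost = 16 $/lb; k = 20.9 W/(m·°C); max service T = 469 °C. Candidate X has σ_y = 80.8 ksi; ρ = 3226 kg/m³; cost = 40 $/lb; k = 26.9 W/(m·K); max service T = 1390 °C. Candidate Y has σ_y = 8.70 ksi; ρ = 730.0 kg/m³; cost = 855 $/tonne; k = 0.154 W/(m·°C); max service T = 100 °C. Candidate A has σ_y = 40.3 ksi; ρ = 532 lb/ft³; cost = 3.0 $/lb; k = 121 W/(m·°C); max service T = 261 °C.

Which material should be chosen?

Screen on constraints: cost ≤ 21 $/kg; k ≥ 0.233 W/(m·K); max service T ≥ 120 °C. Survivors: candidate F, candidate J, candidate U, candidate A.
Convert each candidate to consistent units, then evaluate M:
  candidate F: σ_y = 224.8 MPa, ρ = 7260 kg/m³
  candidate J: σ_y = 27.80 MPa, ρ = 2355 kg/m³
  candidate U: σ_y = 381.0 MPa, ρ = 1820 kg/m³
  candidate A: σ_y = 277.9 MPa, ρ = 8522 kg/m³
  candidate U: M = 209 kN·m/kg
  candidate A: M = 32.6 kN·m/kg
  candidate F: M = 31.0 kN·m/kg
  candidate J: M = 11.8 kN·m/kg
Candidate U has the largest M.

candidate U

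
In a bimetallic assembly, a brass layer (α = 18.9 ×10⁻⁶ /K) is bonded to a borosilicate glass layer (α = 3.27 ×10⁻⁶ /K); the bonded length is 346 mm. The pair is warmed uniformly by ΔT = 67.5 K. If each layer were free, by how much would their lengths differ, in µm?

Δα = |18.9 − 3.27|×10⁻⁶/K = 15.6×10⁻⁶/K.
ΔL_mismatch = Δα·L·ΔT = 15.6×10⁻⁶ × 346.0 mm × 67.5 K = 365 µm.

365 µm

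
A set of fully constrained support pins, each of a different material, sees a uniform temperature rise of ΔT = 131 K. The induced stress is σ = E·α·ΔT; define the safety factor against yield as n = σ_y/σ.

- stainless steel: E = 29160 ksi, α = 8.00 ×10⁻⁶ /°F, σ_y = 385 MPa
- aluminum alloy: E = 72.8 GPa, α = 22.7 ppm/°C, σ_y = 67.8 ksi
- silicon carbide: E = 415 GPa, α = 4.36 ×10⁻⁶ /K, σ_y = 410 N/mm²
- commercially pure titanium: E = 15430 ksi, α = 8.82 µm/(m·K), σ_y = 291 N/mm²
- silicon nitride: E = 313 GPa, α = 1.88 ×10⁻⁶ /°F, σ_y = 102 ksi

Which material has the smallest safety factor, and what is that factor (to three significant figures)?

With everything in SI (GPa, ×10⁻⁶/K, MPa):
  stainless steel: E = 201.1, α = 14.4, σ_y = 385.0 → σ = 379 MPa, n = 1.02
  aluminum alloy: E = 72.80, α = 22.7, σ_y = 467.5 → σ = 216 MPa, n = 2.16
  silicon carbide: E = 415.0, α = 4.36, σ_y = 410.0 → σ = 237 MPa, n = 1.73
  commercially pure titanium: E = 106.4, α = 8.82, σ_y = 291.0 → σ = 123 MPa, n = 2.37
  silicon nitride: E = 313.0, α = 3.38, σ_y = 703.3 → σ = 139 MPa, n = 5.07
The minimum is stainless steel at n = 1.02.

stainless steel, n = 1.02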